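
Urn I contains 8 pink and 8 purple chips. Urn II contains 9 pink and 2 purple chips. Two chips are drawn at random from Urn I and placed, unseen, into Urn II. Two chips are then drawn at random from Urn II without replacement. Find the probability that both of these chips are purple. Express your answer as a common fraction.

97/2340

Condition on how many of the transferred chips are purple (from Urn I: 8 purple of 16; then Urn II has 13 total).
  0 purple: C(8,0)C(8,2)/C(16,2) = 7/30; then P = C(2,2)/C(13,2) = 1/78
  1 purple: C(8,1)C(8,1)/C(16,2) = 8/15; then P = C(3,2)/C(13,2) = 1/26
  2 purple: C(8,2)C(8,0)/C(16,2) = 7/30; then P = C(4,2)/C(13,2) = 1/13
P(both purple) = 97/2340 ≈ 0.0415.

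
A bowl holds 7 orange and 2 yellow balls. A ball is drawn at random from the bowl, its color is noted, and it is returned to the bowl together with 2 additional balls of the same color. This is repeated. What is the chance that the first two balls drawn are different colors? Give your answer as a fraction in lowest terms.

Either yellow then orange, or orange then yellow; after the first draw the total is 11.
P = (2/9)·(7/11) + (7/9)·(2/11) = 28/99 ≈ 0.2828.

28/99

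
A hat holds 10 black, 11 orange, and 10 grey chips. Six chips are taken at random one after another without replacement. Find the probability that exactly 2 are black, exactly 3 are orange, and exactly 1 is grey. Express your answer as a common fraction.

Unordered draws without replacement: count favorable combinations over C(31,6).
Favorable = C(10,2) · C(11,3) · C(10,1) = 74250; total = C(31,6) = 736281.
P = 74250/736281 = 8250/81809 ≈ 0.1008.

8250/81809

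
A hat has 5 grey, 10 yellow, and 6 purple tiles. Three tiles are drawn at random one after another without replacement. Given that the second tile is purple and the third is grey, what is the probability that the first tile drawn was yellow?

P(first=yellow and the second tile is purple and the third is grey) = (10/21)·(6/20)·(5/19) = 5/133.
P(E) = Σ over first color = 2/133 + 5/133 + 5/266 = 1/14.
By Bayes, P(first=yellow | E) = 5/133 / 1/14 = 10/19 ≈ 0.5263.

10/19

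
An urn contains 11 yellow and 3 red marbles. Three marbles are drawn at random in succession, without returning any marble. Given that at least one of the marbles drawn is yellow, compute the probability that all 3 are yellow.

5/11

P(all 3 yellow) = C(11,3)/C(14,3) = 165/364; P(at least one yellow) = 1 − C(3,3)/C(14,3) = 363/364.
Since 'all 3 yellow' ⊆ 'at least one yellow', P(all 3 | at least one) = 165/364 / 363/364 = 5/11 ≈ 0.4545.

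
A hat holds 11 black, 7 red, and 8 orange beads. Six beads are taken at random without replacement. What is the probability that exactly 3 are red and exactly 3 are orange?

28/3289

Unordered draws without replacement: count favorable combinations over C(26,6).
Favorable = C(11,0) · C(7,3) · C(8,3) = 1960; total = C(26,6) = 230230.
P = 1960/230230 = 28/3289 ≈ 0.0085.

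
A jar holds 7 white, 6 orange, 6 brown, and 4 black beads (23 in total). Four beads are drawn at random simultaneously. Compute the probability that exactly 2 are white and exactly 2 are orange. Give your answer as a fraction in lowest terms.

9/253

Unordered draws without replacement: count favorable combinations over C(23,4).
Favorable = C(7,2) · C(6,2) · C(6,0) · C(4,0) = 315; total = C(23,4) = 8855.
P = 315/8855 = 9/253 ≈ 0.0356.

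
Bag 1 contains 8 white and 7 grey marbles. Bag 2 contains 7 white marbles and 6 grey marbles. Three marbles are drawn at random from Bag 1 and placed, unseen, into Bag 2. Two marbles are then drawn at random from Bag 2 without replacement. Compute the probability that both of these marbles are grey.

1/5

Condition on how many of the transferred marbles are grey (from Bag 1: 7 grey of 15; then Bag 2 has 16 total).
  0 grey: C(7,0)C(8,3)/C(15,3) = 8/65; then P = C(6,2)/C(16,2) = 1/8
  1 grey: C(7,1)C(8,2)/C(15,3) = 28/65; then P = C(7,2)/C(16,2) = 7/40
  2 grey: C(7,2)C(8,1)/C(15,3) = 24/65; then P = C(8,2)/C(16,2) = 7/30
  3 grey: C(7,3)C(8,0)/C(15,3) = 1/13; then P = C(9,2)/C(16,2) = 3/10
P(both grey) = 1/5 ≈ 0.2000.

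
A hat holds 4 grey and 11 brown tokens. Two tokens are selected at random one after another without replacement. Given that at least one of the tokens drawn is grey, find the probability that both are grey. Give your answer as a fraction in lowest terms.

3/25

P(both grey) = C(4,2)/C(15,2) = 2/35; P(at least one grey) = 1 − C(11,2)/C(15,2) = 10/21.
Since 'both grey' ⊆ 'at least one grey', P(both | at least one) = 2/35 / 10/21 = 3/25 ≈ 0.1200.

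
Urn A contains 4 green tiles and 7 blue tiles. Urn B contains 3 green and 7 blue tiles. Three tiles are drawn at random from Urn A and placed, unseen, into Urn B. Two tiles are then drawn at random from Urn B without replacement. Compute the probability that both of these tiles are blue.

Condition on how many of the transferred tiles are blue (from Urn A: 7 blue of 11; then Urn B has 13 total).
  0 blue: C(7,0)C(4,3)/C(11,3) = 4/165; then P = C(7,2)/C(13,2) = 7/26
  1 blue: C(7,1)C(4,2)/C(11,3) = 14/55; then P = C(8,2)/C(13,2) = 14/39
  2 blue: C(7,2)C(4,1)/C(11,3) = 28/55; then P = C(9,2)/C(13,2) = 6/13
  3 blue: C(7,3)C(4,0)/C(11,3) = 7/33; then P = C(10,2)/C(13,2) = 15/26
P(both blue) = 651/1430 ≈ 0.4552.

651/1430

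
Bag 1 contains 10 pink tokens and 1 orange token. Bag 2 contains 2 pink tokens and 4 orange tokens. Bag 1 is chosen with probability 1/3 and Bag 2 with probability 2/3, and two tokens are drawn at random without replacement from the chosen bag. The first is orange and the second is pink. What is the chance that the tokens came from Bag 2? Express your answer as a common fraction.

P(E | Bag 1) = 1/11; P(E | Bag 2) = 4/15.
P(E) = 1/3·1/11 + 2/3·4/15 = 103/495.
By Bayes' rule, P(Bag 2 | E) = 8/45 / 103/495 = 88/103 ≈ 0.8544.

88/103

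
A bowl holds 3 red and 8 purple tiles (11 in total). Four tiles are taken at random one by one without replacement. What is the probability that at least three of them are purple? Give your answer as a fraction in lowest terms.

Sum the hypergeometric tail for j = 3,…,4 purple tiles.
Favorable = C(8,3)·C(3,1) + C(8,4)·C(3,0) = 238; total = C(11,4) = 330.
P = 238/330 = 119/165 ≈ 0.7212.

119/165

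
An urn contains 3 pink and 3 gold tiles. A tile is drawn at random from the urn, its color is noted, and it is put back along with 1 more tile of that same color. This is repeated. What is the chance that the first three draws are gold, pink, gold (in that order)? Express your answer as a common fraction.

3/28

Track the composition after each reinforcement of +1.
P = (3/6) · (3/7) · (4/8) = 3/28 ≈ 0.1071.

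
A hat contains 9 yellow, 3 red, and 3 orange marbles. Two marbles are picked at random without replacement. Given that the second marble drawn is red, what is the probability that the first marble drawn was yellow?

P(first=yellow and the second marble drawn is red) = (9/15)·(3/14) = 9/70.
P(the second marble drawn is red) = Σ over first color = 9/70 + 1/35 + 3/70 = 1/5.
By Bayes, P(first=yellow | the second marble drawn is red) = 9/70 / 1/5 = 9/14 ≈ 0.6429.

9/14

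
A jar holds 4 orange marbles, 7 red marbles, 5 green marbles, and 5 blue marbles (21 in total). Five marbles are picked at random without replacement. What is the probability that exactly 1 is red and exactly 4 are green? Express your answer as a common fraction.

Unordered draws without replacement: count favorable combinations over C(21,5).
Favorable = C(4,0) · C(7,1) · C(5,4) · C(5,0) = 35; total = C(21,5) = 20349.
P = 35/20349 = 5/2907 ≈ 0.0017.

5/2907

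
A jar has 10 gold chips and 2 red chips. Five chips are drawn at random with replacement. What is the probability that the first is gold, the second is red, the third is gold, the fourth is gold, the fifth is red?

Multiply the conditional probability of each draw in order, with replacement (the composition resets each draw).
P = (10/12) · (2/12) · (10/12) · (10/12) · (2/12) = 125/7776 ≈ 0.0161.

125/7776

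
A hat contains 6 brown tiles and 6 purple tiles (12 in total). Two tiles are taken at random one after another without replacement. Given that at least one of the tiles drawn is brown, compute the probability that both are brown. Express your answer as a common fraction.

P(both brown) = C(6,2)/C(12,2) = 5/22; P(at least one brown) = 1 − C(6,2)/C(12,2) = 17/22.
Since 'both brown' ⊆ 'at least one brown', P(both | at least one) = 5/22 / 17/22 = 5/17 ≈ 0.2941.

5/17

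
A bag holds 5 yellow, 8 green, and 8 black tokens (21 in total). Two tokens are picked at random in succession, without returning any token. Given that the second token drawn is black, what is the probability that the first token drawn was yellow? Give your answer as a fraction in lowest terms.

P(first=yellow and the second token drawn is black) = (5/21)·(8/20) = 2/21.
P(the second token drawn is black) = Σ over first color = 2/21 + 16/105 + 2/15 = 8/21.
By Bayes, P(first=yellow | the second token drawn is black) = 2/21 / 8/21 = 1/4 ≈ 0.2500.

1/4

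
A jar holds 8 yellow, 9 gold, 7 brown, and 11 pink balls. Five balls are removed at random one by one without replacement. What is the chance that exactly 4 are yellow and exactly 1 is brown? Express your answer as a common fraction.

35/23188

Unordered draws without replacement: count favorable combinations over C(35,5).
Favorable = C(8,4) · C(9,0) · C(7,1) · C(11,0) = 490; total = C(35,5) = 324632.
P = 490/324632 = 35/23188 ≈ 0.0015.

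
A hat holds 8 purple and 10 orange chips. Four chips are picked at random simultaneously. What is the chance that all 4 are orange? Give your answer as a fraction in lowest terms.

Unordered draws without replacement: count favorable combinations over C(18,4).
Favorable = C(8,0) · C(10,4) = 210; total = C(18,4) = 3060.
P = 210/3060 = 7/102 ≈ 0.0686.

7/102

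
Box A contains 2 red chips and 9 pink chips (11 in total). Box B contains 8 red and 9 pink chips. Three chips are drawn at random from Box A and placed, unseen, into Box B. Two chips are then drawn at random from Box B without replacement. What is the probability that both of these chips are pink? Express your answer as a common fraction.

Condition on how many of the transferred chips are pink (from Box A: 9 pink of 11; then Box B has 20 total).
  1 pink: C(9,1)C(2,2)/C(11,3) = 3/55; then P = C(10,2)/C(20,2) = 9/38
  2 pink: C(9,2)C(2,1)/C(11,3) = 24/55; then P = C(11,2)/C(20,2) = 11/38
  3 pink: C(9,3)C(2,0)/C(11,3) = 28/55; then P = C(12,2)/C(20,2) = 33/95
P(both pink) = 3303/10450 ≈ 0.3161.

3303/10450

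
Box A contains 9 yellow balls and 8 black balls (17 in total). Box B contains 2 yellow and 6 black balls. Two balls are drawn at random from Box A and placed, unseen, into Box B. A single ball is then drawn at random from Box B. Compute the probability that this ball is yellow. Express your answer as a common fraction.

Condition on how many of the transferred balls are yellow (from Box A: 9 yellow of 17; then Box B has 10 total).
  0 yellow: C(9,0)C(8,2)/C(17,2) = 7/34; then P = 2/10
  1 yellow: C(9,1)C(8,1)/C(17,2) = 9/17; then P = 3/10
  2 yellow: C(9,2)C(8,0)/C(17,2) = 9/34; then P = 4/10
P(yellow from Box B) = 26/85 ≈ 0.3059.

26/85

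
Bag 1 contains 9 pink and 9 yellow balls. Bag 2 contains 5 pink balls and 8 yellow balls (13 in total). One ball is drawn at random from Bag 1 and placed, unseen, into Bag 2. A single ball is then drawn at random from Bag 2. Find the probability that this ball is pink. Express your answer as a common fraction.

11/28

Condition on how many of the transferred balls are pink (from Bag 1: 9 pink of 18; then Bag 2 has 14 total).
  0 pink: C(9,0)C(9,1)/C(18,1) = 1/2; then P = 5/14
  1 pink: C(9,1)C(9,0)/C(18,1) = 1/2; then P = 6/14
P(pink from Bag 2) = 11/28 ≈ 0.3929.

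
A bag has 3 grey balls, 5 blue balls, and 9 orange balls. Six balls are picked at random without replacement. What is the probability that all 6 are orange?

Unordered draws without replacement: count favorable combinations over C(17,6).
Favorable = C(3,0) · C(5,0) · C(9,6) = 84; total = C(17,6) = 12376.
P = 84/12376 = 3/442 ≈ 0.0068.

3/442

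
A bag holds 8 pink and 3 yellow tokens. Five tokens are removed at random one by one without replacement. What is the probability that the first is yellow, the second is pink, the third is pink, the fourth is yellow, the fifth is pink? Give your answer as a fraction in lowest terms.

Multiply the conditional probability of each draw in order, without replacement, so each draw removes one from its color and from the total.
P = (3/11) · (8/10) · (7/9) · (2/8) · (6/7) = 2/55 ≈ 0.0364.

2/55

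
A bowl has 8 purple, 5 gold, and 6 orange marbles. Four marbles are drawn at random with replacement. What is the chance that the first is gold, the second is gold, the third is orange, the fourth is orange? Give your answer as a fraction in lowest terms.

900/130321

Multiply the conditional probability of each draw in order, with replacement (the composition resets each draw).
P = (5/19) · (5/19) · (6/19) · (6/19) = 900/130321 ≈ 0.0069.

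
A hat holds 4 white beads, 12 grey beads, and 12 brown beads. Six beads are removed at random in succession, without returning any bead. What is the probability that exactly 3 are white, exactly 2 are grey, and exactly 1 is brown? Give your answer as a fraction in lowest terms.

Unordered draws without replacement: count favorable combinations over C(28,6).
Favorable = C(4,3) · C(12,2) · C(12,1) = 3168; total = C(28,6) = 376740.
P = 3168/376740 = 88/10465 ≈ 0.0084.

88/10465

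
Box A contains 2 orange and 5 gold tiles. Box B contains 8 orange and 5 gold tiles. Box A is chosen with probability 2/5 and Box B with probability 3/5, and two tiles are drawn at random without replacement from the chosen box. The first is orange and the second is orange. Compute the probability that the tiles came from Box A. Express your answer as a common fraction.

13/160

P(E | Box A) = 1/21; P(E | Box B) = 14/39.
P(E) = 2/5·1/21 + 3/5·14/39 = 64/273.
By Bayes' rule, P(Box A | E) = 2/105 / 64/273 = 13/160 ≈ 0.0813.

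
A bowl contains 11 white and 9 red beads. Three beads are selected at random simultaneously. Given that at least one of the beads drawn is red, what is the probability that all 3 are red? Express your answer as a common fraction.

28/325

P(all 3 red) = C(9,3)/C(20,3) = 7/95; P(at least one red) = 1 − C(11,3)/C(20,3) = 65/76.
Since 'all 3 red' ⊆ 'at least one red', P(all 3 | at least one) = 7/95 / 65/76 = 28/325 ≈ 0.0862.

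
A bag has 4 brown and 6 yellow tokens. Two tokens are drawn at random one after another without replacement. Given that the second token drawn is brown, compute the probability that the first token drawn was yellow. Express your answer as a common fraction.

P(first=yellow and the second token drawn is brown) = (6/10)·(4/9) = 4/15.
P(the second token drawn is brown) = Σ over first color = 2/15 + 4/15 = 2/5.
By Bayes, P(first=yellow | the second token drawn is brown) = 4/15 / 2/5 = 2/3 ≈ 0.6667.

2/3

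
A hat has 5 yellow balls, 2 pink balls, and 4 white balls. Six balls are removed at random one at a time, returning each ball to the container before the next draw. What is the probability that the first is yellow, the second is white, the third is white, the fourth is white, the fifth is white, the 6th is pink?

Multiply the conditional probability of each draw in order, with replacement (the composition resets each draw).
P = (5/11) · (4/11) · (4/11) · (4/11) · (4/11) · (2/11) = 2560/1771561 ≈ 0.0014.

2560/1771561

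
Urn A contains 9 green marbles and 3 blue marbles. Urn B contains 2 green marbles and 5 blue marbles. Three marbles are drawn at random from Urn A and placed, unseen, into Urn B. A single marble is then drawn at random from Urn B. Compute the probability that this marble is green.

Condition on how many of the transferred marbles are green (from Urn A: 9 green of 12; then Urn B has 10 total).
  0 green: C(9,0)C(3,3)/C(12,3) = 1/220; then P = 2/10
  1 green: C(9,1)C(3,2)/C(12,3) = 27/220; then P = 3/10
  2 green: C(9,2)C(3,1)/C(12,3) = 27/55; then P = 4/10
  3 green: C(9,3)C(3,0)/C(12,3) = 21/55; then P = 5/10
P(green from Urn B) = 17/40 ≈ 0.4250.

17/40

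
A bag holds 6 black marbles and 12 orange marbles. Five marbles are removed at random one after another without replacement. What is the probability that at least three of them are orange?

Sum the hypergeometric tail for j = 3,…,5 orange marbles.
Favorable = C(12,3)·C(6,2) + C(12,4)·C(6,1) + C(12,5)·C(6,0) = 7062; total = C(18,5) = 8568.
P = 7062/8568 = 1177/1428 ≈ 0.8242.

1177/1428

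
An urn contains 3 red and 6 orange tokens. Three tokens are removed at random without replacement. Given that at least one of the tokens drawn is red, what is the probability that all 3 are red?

P(all 3 red) = C(3,3)/C(9,3) = 1/84; P(at least one red) = 1 − C(6,3)/C(9,3) = 16/21.
Since 'all 3 red' ⊆ 'at least one red', P(all 3 | at least one) = 1/84 / 16/21 = 1/64 ≈ 0.0156.

1/64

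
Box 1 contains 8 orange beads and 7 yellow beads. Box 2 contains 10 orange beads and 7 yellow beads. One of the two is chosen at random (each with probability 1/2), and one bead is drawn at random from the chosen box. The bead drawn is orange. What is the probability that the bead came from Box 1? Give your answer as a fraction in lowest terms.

P(orange | Box 1) = 8/15; P(orange | Box 2) = 10/17.
P(orange) = 1/2·8/15 + 1/2·10/17 = 143/255.
By Bayes' rule, P(Box 1 | orange) = 4/15 / 143/255 = 68/143 ≈ 0.4755.

68/143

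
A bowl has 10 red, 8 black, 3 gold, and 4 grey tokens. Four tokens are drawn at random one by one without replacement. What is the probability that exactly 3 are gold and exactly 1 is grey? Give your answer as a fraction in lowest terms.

2/6325

Unordered draws without replacement: count favorable combinations over C(25,4).
Favorable = C(10,0) · C(8,0) · C(3,3) · C(4,1) = 4; total = C(25,4) = 12650.
P = 4/12650 = 2/6325 ≈ 0.0003.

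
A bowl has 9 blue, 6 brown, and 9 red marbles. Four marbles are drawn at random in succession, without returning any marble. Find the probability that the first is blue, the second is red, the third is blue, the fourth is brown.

Multiply the conditional probability of each draw in order, without replacement, so each draw removes one from its color and from the total.
P = (9/24) · (9/23) · (8/22) · (6/21) = 27/1771 ≈ 0.0152.

27/1771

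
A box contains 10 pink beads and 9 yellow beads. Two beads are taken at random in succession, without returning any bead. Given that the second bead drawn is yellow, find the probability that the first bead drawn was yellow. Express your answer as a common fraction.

4/9

P(first=yellow and the second bead drawn is yellow) = (9/19)·(8/18) = 4/19.
P(the second bead drawn is yellow) = Σ over first color = 5/19 + 4/19 = 9/19.
By Bayes, P(first=yellow | the second bead drawn is yellow) = 4/19 / 9/19 = 4/9 ≈ 0.4444.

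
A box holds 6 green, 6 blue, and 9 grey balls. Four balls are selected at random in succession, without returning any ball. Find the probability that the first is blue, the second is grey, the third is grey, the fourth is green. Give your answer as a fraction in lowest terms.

12/665

Multiply the conditional probability of each draw in order, without replacement, so each draw removes one from its color and from the total.
P = (6/21) · (9/20) · (8/19) · (6/18) = 12/665 ≈ 0.0180.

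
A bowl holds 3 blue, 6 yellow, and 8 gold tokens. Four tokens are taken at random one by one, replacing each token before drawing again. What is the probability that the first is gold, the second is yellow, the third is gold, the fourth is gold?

Multiply the conditional probability of each draw in order, with replacement (the composition resets each draw).
P = (8/17) · (6/17) · (8/17) · (8/17) = 3072/83521 ≈ 0.0368.

3072/83521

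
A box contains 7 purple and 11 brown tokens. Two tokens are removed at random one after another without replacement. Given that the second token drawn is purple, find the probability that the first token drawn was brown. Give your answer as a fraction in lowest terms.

P(first=brown and the second token drawn is purple) = (11/18)·(7/17) = 77/306.
P(the second token drawn is purple) = Σ over first color = 7/51 + 77/306 = 7/18.
By Bayes, P(first=brown | the second token drawn is purple) = 77/306 / 7/18 = 11/17 ≈ 0.6471.

11/17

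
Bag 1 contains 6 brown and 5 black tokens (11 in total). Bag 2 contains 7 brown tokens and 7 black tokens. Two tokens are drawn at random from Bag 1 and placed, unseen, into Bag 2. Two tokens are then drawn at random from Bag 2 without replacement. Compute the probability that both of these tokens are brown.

53/220

Condition on how many of the transferred tokens are brown (from Bag 1: 6 brown of 11; then Bag 2 has 16 total).
  0 brown: C(6,0)C(5,2)/C(11,2) = 2/11; then P = C(7,2)/C(16,2) = 7/40
  1 brown: C(6,1)C(5,1)/C(11,2) = 6/11; then P = C(8,2)/C(16,2) = 7/30
  2 brown: C(6,2)C(5,0)/C(11,2) = 3/11; then P = C(9,2)/C(16,2) = 3/10
P(both brown) = 53/220 ≈ 0.2409.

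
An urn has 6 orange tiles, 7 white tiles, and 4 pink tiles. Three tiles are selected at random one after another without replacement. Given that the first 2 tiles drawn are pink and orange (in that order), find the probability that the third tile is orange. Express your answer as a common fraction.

After removing 1 orange, 1 pink, the urn has 5 orange out of 15 remaining.
P(third is orange | given) = 5/15 = 1/3 ≈ 0.3333.

1/3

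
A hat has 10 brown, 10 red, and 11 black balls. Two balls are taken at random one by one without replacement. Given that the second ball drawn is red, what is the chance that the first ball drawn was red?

3/10

P(first=red and the second ball drawn is red) = (10/31)·(9/30) = 3/31.
P(the second ball drawn is red) = Σ over first color = 10/93 + 3/31 + 11/93 = 10/31.
By Bayes, P(first=red | the second ball drawn is red) = 3/31 / 10/31 = 3/10 ≈ 0.3000.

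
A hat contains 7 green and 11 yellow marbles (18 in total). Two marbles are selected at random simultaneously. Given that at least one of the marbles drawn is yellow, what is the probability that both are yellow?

P(both yellow) = C(11,2)/C(18,2) = 55/153; P(at least one yellow) = 1 − C(7,2)/C(18,2) = 44/51.
Since 'both yellow' ⊆ 'at least one yellow', P(both | at least one) = 55/153 / 44/51 = 5/12 ≈ 0.4167.

5/12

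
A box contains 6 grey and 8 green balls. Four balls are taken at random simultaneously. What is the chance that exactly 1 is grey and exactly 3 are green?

48/143

Unordered draws without replacement: count favorable combinations over C(14,4).
Favorable = C(6,1) · C(8,3) = 336; total = C(14,4) = 1001.
P = 336/1001 = 48/143 ≈ 0.3357.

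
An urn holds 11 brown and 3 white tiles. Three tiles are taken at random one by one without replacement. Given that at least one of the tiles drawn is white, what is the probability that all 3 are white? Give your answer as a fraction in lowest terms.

P(all 3 white) = C(3,3)/C(14,3) = 1/364; P(at least one white) = 1 − C(11,3)/C(14,3) = 199/364.
Since 'all 3 white' ⊆ 'at least one white', P(all 3 | at least one) = 1/364 / 199/364 = 1/199 ≈ 0.0050.

1/199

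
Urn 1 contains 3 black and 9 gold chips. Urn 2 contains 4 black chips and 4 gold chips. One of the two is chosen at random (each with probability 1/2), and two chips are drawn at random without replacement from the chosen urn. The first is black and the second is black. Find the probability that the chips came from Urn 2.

33/40

P(E | Urn 1) = 1/22; P(E | Urn 2) = 3/14.
P(E) = 1/2·1/22 + 1/2·3/14 = 10/77.
By Bayes' rule, P(Urn 2 | E) = 3/28 / 10/77 = 33/40 ≈ 0.8250.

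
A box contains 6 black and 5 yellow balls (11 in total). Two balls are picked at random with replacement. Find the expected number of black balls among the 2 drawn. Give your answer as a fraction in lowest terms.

12/11

By linearity of expectation, E[X] = Σ P(draw i is black); each independent draw has P(black) = 6/11.
E[X] = 2 · 6/11 = 12/11 ≈ 1.0909.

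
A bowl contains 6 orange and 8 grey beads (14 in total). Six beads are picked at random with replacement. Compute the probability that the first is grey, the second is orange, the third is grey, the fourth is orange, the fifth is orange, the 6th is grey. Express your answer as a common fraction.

1728/117649

Multiply the conditional probability of each draw in order, with replacement (the composition resets each draw).
P = (8/14) · (6/14) · (8/14) · (6/14) · (6/14) · (8/14) = 1728/117649 ≈ 0.0147.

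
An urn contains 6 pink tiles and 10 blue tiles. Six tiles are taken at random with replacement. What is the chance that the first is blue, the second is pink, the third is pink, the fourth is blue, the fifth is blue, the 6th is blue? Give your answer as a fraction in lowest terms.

5625/262144

Multiply the conditional probability of each draw in order, with replacement (the composition resets each draw).
P = (10/16) · (6/16) · (6/16) · (10/16) · (10/16) · (10/16) = 5625/262144 ≈ 0.0215.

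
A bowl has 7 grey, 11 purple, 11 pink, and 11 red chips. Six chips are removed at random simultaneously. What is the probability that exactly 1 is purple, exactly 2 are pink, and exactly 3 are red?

Unordered draws without replacement: count favorable combinations over C(40,6).
Favorable = C(7,0) · C(11,1) · C(11,2) · C(11,3) = 99825; total = C(40,6) = 3838380.
P = 99825/3838380 = 6655/255892 ≈ 0.0260.

6655/255892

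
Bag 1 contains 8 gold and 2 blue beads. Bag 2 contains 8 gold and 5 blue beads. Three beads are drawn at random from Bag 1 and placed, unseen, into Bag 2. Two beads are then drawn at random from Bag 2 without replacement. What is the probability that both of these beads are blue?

Condition on how many of the transferred beads are blue (from Bag 1: 2 blue of 10; then Bag 2 has 16 total).
  0 blue: C(2,0)C(8,3)/C(10,3) = 7/15; then P = C(5,2)/C(16,2) = 1/12
  1 blue: C(2,1)C(8,2)/C(10,3) = 7/15; then P = C(6,2)/C(16,2) = 1/8
  2 blue: C(2,2)C(8,1)/C(10,3) = 1/15; then P = C(7,2)/C(16,2) = 7/40
P(both blue) = 49/450 ≈ 0.1089.

49/450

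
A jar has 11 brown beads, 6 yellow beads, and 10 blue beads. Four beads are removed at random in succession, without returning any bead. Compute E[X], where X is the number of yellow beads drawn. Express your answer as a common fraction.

8/9

By linearity of expectation, E[X] = Σ P(draw i is yellow); by symmetry each draw (even without replacement) has P(yellow) = 6/27.
E[X] = 4 · 6/27 = 8/9 ≈ 0.8889.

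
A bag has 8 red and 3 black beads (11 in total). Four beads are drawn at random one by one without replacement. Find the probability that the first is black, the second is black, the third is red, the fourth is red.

7/165

Multiply the conditional probability of each draw in order, without replacement, so each draw removes one from its color and from the total.
P = (3/11) · (2/10) · (8/9) · (7/8) = 7/165 ≈ 0.0424.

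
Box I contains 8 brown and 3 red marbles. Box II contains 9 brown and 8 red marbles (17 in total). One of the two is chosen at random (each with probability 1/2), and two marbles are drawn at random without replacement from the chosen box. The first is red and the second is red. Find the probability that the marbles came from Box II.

385/487

P(E | Box I) = 3/55; P(E | Box II) = 7/34.
P(E) = 1/2·3/55 + 1/2·7/34 = 487/3740.
By Bayes' rule, P(Box II | E) = 7/68 / 487/3740 = 385/487 ≈ 0.7906.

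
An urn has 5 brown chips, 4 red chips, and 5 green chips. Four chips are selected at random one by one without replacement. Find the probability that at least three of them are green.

95/1001

Sum the hypergeometric tail for j = 3,…,4 green chips.
Favorable = C(5,3)·C(9,1) + C(5,4)·C(9,0) = 95; total = C(14,4) = 1001.
P = 95/1001 = 95/1001 ≈ 0.0949.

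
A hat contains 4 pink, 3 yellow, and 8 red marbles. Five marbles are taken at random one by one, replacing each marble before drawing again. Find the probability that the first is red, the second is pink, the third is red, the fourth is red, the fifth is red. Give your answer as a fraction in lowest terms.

16384/759375

Multiply the conditional probability of each draw in order, with replacement (the composition resets each draw).
P = (8/15) · (4/15) · (8/15) · (8/15) · (8/15) = 16384/759375 ≈ 0.0216.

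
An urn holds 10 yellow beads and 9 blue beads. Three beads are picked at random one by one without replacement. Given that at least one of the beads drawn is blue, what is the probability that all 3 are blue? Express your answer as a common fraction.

P(all 3 blue) = C(9,3)/C(19,3) = 28/323; P(at least one blue) = 1 − C(10,3)/C(19,3) = 283/323.
Since 'all 3 blue' ⊆ 'at least one blue', P(all 3 | at least one) = 28/323 / 283/323 = 28/283 ≈ 0.0989.

28/283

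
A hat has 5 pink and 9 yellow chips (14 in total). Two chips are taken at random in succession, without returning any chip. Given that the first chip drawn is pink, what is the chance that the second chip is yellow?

9/13

After removing 1 pink, the hat has 9 yellow out of 13 remaining.
P(second is yellow | given) = 9/13 ≈ 0.6923.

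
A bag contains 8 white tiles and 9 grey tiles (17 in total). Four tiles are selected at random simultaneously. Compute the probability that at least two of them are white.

Sum the hypergeometric tail for j = 2,…,4 white tiles.
Favorable = C(8,2)·C(9,2) + C(8,3)·C(9,1) + C(8,4)·C(9,0) = 1582; total = C(17,4) = 2380.
P = 1582/2380 = 113/170 ≈ 0.6647.

113/170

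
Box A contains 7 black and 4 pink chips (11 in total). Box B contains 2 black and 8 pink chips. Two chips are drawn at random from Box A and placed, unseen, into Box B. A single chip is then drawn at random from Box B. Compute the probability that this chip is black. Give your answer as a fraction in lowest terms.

Condition on how many of the transferred chips are black (from Box A: 7 black of 11; then Box B has 12 total).
  0 black: C(7,0)C(4,2)/C(11,2) = 6/55; then P = 2/12
  1 black: C(7,1)C(4,1)/C(11,2) = 28/55; then P = 3/12
  2 black: C(7,2)C(4,0)/C(11,2) = 21/55; then P = 4/12
P(black from Box B) = 3/11 ≈ 0.2727.

3/11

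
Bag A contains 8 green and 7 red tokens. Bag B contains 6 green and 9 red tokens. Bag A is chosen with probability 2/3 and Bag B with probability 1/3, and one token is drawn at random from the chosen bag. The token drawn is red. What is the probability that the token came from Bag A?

14/23

P(red | Bag A) = 7/15; P(red | Bag B) = 3/5.
P(red) = 2/3·7/15 + 1/3·3/5 = 23/45.
By Bayes' rule, P(Bag A | red) = 14/45 / 23/45 = 14/23 ≈ 0.6087.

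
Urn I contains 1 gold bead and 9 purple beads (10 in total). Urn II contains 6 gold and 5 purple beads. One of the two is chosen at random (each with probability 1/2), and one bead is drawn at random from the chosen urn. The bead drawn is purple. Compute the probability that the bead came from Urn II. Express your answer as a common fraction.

P(purple | Urn I) = 9/10; P(purple | Urn II) = 5/11.
P(purple) = 1/2·9/10 + 1/2·5/11 = 149/220.
By Bayes' rule, P(Urn II | purple) = 5/22 / 149/220 = 50/149 ≈ 0.3356.

50/149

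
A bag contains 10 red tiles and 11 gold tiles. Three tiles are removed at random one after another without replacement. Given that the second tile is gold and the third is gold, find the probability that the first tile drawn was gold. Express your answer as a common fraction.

P(first=gold and the second tile is gold and the third is gold) = (11/21)·(10/20)·(9/19) = 33/266.
P(E) = Σ over first color = 55/399 + 33/266 = 11/42.
By Bayes, P(first=gold | E) = 33/266 / 11/42 = 9/19 ≈ 0.4737.

9/19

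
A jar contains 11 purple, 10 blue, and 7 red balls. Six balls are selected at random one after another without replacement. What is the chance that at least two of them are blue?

3244/4485

Sum the hypergeometric tail for j = 2,…,6 blue balls.
Favorable = C(10,2)·C(18,4) + C(10,3)·C(18,3) + C(10,4)·C(18,2) + C(10,5)·C(18,1) + C(10,6)·C(18,0) = 272496; total = C(28,6) = 376740.
P = 272496/376740 = 3244/4485 ≈ 0.7233.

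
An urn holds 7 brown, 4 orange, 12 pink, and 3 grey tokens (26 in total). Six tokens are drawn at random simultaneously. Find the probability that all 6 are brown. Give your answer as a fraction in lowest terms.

1/32890

Unordered draws without replacement: count favorable combinations over C(26,6).
Favorable = C(7,6) · C(4,0) · C(12,0) · C(3,0) = 7; total = C(26,6) = 230230.
P = 7/230230 = 1/32890 ≈ 0.0000.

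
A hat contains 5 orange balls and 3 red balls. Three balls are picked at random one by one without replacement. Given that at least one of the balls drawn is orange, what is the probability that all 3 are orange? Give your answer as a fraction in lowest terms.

2/11

P(all 3 orange) = C(5,3)/C(8,3) = 5/28; P(at least one orange) = 1 − C(3,3)/C(8,3) = 55/56.
Since 'all 3 orange' ⊆ 'at least one orange', P(all 3 | at least one) = 5/28 / 55/56 = 2/11 ≈ 0.1818.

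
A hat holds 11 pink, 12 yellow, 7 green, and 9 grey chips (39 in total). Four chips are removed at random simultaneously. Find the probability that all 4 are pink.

Unordered draws without replacement: count favorable combinations over C(39,4).
Favorable = C(11,4) · C(12,0) · C(7,0) · C(9,0) = 330; total = C(39,4) = 82251.
P = 330/82251 = 110/27417 ≈ 0.0040.

110/27417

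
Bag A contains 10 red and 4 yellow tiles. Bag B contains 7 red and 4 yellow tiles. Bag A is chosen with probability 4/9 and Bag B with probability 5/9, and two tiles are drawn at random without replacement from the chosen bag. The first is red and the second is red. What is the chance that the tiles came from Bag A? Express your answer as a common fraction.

660/1297

P(E | Bag A) = 45/91; P(E | Bag B) = 21/55.
P(E) = 4/9·45/91 + 5/9·21/55 = 1297/3003.
By Bayes' rule, P(Bag A | E) = 20/91 / 1297/3003 = 660/1297 ≈ 0.5089.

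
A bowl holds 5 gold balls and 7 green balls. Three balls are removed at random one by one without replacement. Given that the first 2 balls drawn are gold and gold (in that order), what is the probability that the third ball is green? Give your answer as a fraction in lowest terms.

7/10

After removing 2 gold, the bowl has 7 green out of 10 remaining.
P(third is green | given) = 7/10 ≈ 0.7000.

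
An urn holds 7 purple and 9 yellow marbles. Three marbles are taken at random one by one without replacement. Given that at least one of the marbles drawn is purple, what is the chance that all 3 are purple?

5/68

P(all 3 purple) = C(7,3)/C(16,3) = 1/16; P(at least one purple) = 1 − C(9,3)/C(16,3) = 17/20.
Since 'all 3 purple' ⊆ 'at least one purple', P(all 3 | at least one) = 1/16 / 17/20 = 5/68 ≈ 0.0735.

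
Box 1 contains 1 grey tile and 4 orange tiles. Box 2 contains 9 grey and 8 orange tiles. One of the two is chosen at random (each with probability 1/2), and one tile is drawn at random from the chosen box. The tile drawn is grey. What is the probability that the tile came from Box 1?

P(grey | Box 1) = 1/5; P(grey | Box 2) = 9/17.
P(grey) = 1/2·1/5 + 1/2·9/17 = 31/85.
By Bayes' rule, P(Box 1 | grey) = 1/10 / 31/85 = 17/62 ≈ 0.2742.

17/62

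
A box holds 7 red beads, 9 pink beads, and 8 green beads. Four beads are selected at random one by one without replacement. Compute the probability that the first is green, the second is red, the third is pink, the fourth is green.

Multiply the conditional probability of each draw in order, without replacement, so each draw removes one from its color and from the total.
P = (8/24) · (7/23) · (9/22) · (7/21) = 7/506 ≈ 0.0138.

7/506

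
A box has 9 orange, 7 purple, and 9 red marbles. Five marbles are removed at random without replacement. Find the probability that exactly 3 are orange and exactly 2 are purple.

42/1265

Unordered draws without replacement: count favorable combinations over C(25,5).
Favorable = C(9,3) · C(7,2) · C(9,0) = 1764; total = C(25,5) = 53130.
P = 1764/53130 = 42/1265 ≈ 0.0332.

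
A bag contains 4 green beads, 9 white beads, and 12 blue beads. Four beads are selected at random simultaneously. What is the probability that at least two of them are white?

Sum the hypergeometric tail for j = 2,…,4 white beads.
Favorable = C(9,2)·C(16,2) + C(9,3)·C(16,1) + C(9,4)·C(16,0) = 5790; total = C(25,4) = 12650.
P = 5790/12650 = 579/1265 ≈ 0.4577.

579/1265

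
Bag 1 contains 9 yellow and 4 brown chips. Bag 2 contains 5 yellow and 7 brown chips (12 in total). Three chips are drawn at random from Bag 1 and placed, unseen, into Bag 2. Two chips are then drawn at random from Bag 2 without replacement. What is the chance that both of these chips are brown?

Condition on how many of the transferred chips are brown (from Bag 1: 4 brown of 13; then Bag 2 has 15 total).
  0 brown: C(4,0)C(9,3)/C(13,3) = 42/143; then P = C(7,2)/C(15,2) = 1/5
  1 brown: C(4,1)C(9,2)/C(13,3) = 72/143; then P = C(8,2)/C(15,2) = 4/15
  2 brown: C(4,2)C(9,1)/C(13,3) = 27/143; then P = C(9,2)/C(15,2) = 12/35
  3 brown: C(4,3)C(9,0)/C(13,3) = 2/143; then P = C(10,2)/C(15,2) = 3/7
P(both brown) = 24/91 ≈ 0.2637.

24/91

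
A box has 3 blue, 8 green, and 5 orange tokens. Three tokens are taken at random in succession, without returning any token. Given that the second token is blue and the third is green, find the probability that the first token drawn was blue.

P(first=blue and the second token is blue and the third is green) = (3/16)·(2/15)·(8/14) = 1/70.
P(E) = Σ over first color = 1/70 + 1/20 + 1/28 = 1/10.
By Bayes, P(first=blue | E) = 1/70 / 1/10 = 1/7 ≈ 0.1429.

1/7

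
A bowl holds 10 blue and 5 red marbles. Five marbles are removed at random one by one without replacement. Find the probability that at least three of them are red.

167/1001

Sum the hypergeometric tail for j = 3,…,5 red marbles.
Favorable = C(5,3)·C(10,2) + C(5,4)·C(10,1) + C(5,5)·C(10,0) = 501; total = C(15,5) = 3003.
P = 501/3003 = 167/1001 ≈ 0.1668.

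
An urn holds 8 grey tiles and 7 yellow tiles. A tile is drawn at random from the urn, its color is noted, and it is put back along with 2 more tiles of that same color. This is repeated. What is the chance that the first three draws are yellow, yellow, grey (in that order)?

Track the composition after each reinforcement of +2.
P = (7/15) · (9/17) · (8/19) = 168/1615 ≈ 0.1040.

168/1615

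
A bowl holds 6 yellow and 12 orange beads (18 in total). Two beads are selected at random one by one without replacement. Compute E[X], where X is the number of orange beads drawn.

By linearity of expectation, E[X] = Σ P(draw i is orange); by symmetry each draw (even without replacement) has P(orange) = 12/18.
E[X] = 2 · 12/18 = 4/3 ≈ 1.3333.

4/3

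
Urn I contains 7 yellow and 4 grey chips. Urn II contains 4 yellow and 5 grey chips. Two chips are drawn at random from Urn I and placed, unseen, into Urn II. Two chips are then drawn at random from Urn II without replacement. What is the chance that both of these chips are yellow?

Condition on how many of the transferred chips are yellow (from Urn I: 7 yellow of 11; then Urn II has 11 total).
  0 yellow: C(7,0)C(4,2)/C(11,2) = 6/55; then P = C(4,2)/C(11,2) = 6/55
  1 yellow: C(7,1)C(4,1)/C(11,2) = 28/55; then P = C(5,2)/C(11,2) = 2/11
  2 yellow: C(7,2)C(4,0)/C(11,2) = 21/55; then P = C(6,2)/C(11,2) = 3/11
P(both yellow) = 631/3025 ≈ 0.2086.

631/3025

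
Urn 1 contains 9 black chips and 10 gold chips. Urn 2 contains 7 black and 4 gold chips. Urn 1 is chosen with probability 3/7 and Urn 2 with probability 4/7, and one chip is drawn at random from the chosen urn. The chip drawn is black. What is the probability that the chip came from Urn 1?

P(black | Urn 1) = 9/19; P(black | Urn 2) = 7/11.
P(black) = 3/7·9/19 + 4/7·7/11 = 829/1463.
By Bayes' rule, P(Urn 1 | black) = 27/133 / 829/1463 = 297/829 ≈ 0.3583.

297/829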